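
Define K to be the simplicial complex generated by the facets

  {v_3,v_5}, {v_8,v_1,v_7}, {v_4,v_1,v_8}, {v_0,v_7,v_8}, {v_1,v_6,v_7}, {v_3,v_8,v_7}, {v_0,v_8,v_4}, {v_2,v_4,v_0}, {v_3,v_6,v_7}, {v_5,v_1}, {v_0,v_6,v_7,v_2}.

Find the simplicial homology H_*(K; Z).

H_0 = Z,  H_1 = Z,  H_2 = 0,  H_3 = 0.

K has 9 vertices, 20 edges, 12 triangles, 1 3-simplex.
rank ∂_0 = 0, rank ∂_1 = 8 ⇒ b_0 = 9 − 0 − 8 = 1; all invariant factors of ∂_1 are 1 so no torsion. So H_0 ≅ Z.
rank ∂_1 = 8, rank ∂_2 = 11 ⇒ b_1 = 20 − 8 − 11 = 1; all invariant factors of ∂_2 are 1 so no torsion. So H_1 ≅ Z.
rank ∂_2 = 11, rank ∂_3 = 1 ⇒ b_2 = 12 − 11 − 1 = 0; all invariant factors of ∂_3 are 1 so no torsion. So H_2 ≅ 0.
rank ∂_3 = 1, rank ∂_4 = 0 ⇒ b_3 = 1 − 1 − 0 = 0. So H_3 ≅ 0.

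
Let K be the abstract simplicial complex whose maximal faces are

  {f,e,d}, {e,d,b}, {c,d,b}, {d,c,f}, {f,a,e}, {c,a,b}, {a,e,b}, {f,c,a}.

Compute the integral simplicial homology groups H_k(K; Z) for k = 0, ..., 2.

K has 6 vertices, 12 edges, 8 triangles.
rank ∂_0 = 0, rank ∂_1 = 5 ⇒ b_0 = 6 − 0 − 5 = 1; all invariant factors of ∂_1 are 1 so no torsion. So H_0 = Z.
rank ∂_1 = 5, rank ∂_2 = 7 ⇒ b_1 = 12 − 5 − 7 = 0; all invariant factors of ∂_2 are 1 so no torsion. So H_1 = 0.
rank ∂_2 = 7, rank ∂_3 = 0 ⇒ b_2 = 8 − 7 − 0 = 1. So H_2 = Z.

H_0 ≅ Z,  H_1 = 0,  H_2 ≅ Z.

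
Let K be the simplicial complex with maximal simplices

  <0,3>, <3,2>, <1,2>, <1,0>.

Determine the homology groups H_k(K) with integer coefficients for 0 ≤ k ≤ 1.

K has 4 vertices, 4 edges.
rank ∂_0 = 0, rank ∂_1 = 3 ⇒ b_0 = 4 − 0 − 3 = 1; all invariant factors of ∂_1 are 1 so no torsion. So H_0 ≅ Z.
rank ∂_1 = 3, rank ∂_2 = 0 ⇒ b_1 = 4 − 3 − 0 = 1. So H_1 ≅ Z.

H_0 = Z,  H_1 = Z.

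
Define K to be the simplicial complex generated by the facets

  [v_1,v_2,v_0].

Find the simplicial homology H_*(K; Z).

Order the vertices as v_0 < v_1 < v_2. Listing each simplex with vertices in this order, K has dimension 2 with simplices:

  0-simplices (3): [v_0], [v_1], [v_2]
  1-simplices (3): [v_0,v_1], [v_0,v_2], [v_1,v_2]
  2-simplices (1): [v_0,v_1,v_2]

Hence C_0 ≅ Z^3, C_1 ≅ Z^3, C_2 ≅ Z^1.

∂_1: C_1 → C_0 is given by ∂[p,q] = [q] − [p]. For instance
  ∂[v_1,v_2] = [v_2] − [v_1].
The 3×3 boundary matrix has rank 2 and Smith normal form diag(1,1).

∂_2: C_2 → C_1 sends each 2-simplex [p,q,r] to [q,r] − [p,r] + [p,q]. For instance
  ∂[v_0,v_1,v_2] = [v_1,v_2] − [v_0,v_2] + [v_0,v_1].
The 3×1 boundary matrix has rank 1 and Smith normal form diag(1).

Reading off H_k = ker ∂_k / im ∂_{k+1}:

  H_0: rank C_0 − rank ∂_1 = 3 − 2 = 1, and the invariant factors of ∂_1 are all 1, so H_0 ≅ Z.
  H_1: rank ker ∂_1 − rank ∂_2 = (3 − 2) − 1 = 0, and the invariant factors of ∂_2 are all 1, so H_1 ≅ 0.
  H_2: rank ker ∂_2 − rank ∂_3 = (1 − 1) − 0 = 0, and there is no ∂_3, so H_2 ≅ 0.

As a check, the Euler characteristic is 3 − 3 + 1 = 1, which agrees with 1 − 0 + 0 = 1.

H_0 = Z,  H_1 = 0,  H_2 = 0.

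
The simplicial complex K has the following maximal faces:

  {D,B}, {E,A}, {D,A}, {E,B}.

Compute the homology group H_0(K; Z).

H_0 = Z.

Take the total order A < B < D < E on the vertex set. Then K (dimension 1) consists of the simplices:

  0-simplices (4): A, B, D, E
  1-simplices (4): AD, AE, BD, BE

so the chain groups are C_0 ≅ Z^4, C_1 ≅ Z^4.

∂_1: C_1 → C_0 maps an edge to its endpoints' difference, ∂[p,q] = q − p.
The 4×4 boundary matrix has rank 3 and Smith normal form diag(1,1,1).

From H_k ≅ ker(∂_k) / im(∂_{k+1}) we obtain:

  H_0: rank C_0 − rank ∂_1 = 4 − 3 = 1, and the invariant factors of ∂_1 are all 1, so H_0 = Z.

(K is a triangulation of the circle S^1.)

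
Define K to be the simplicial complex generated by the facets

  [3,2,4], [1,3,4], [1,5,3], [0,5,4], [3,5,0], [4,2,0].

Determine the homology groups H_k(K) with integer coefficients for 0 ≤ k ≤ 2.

H_0 = Z,  H_1 = Z,  H_2 = 0.

Take the total order 0 < 1 < 2 < 3 < 4 < 5 on the vertex set. Then K (dimension 2) consists of the simplices:

  0-simplices (6): [0], [1], [2], [3], [4], [5]
  1-simplices (12): [0,2], [0,3], [0,4], [0,5], [1,3], [1,4], [1,5], [2,3], [2,4], [3,4], [3,5], [4,5]
  2-simplices (6): [0,2,4], [0,3,5], [0,4,5], [1,3,4], [1,3,5], [2,3,4]

Hence C_0 ≅ Z^6, C_1 ≅ Z^12, C_2 ≅ Z^6.

The boundary map ∂_1: C_1 → C_0 maps an edge to its endpoints' difference, ∂[p,q] = q − p.
This gives a 6×12 integer matrix of rank 5; reducing to Smith normal form yields diagonal entries (1,1,1,1,1).

∂_2: C_2 → C_1 acts by ∂[p,q,r] = [q,r] − [p,r] + [p,q]. For instance
  ∂[0,2,4] = [2,4] − [0,4] + [0,2],
  ∂[0,4,5] = [4,5] − [0,5] + [0,4].
The 12×6 boundary matrix has rank 6 and Smith normal form diag(1,1,1,1,1,1).

Reading off H_k = ker ∂_k / im ∂_{k+1}:

  H_0: rank C_0 − rank ∂_1 = 6 − 5 = 1, and the invariant factors of ∂_1 are all 1, so H_0 ≅ Z.
  H_1: rank ker ∂_1 − rank ∂_2 = (12 − 5) − 6 = 1, and the invariant factors of ∂_2 are all 1, so H_1 ≅ Z.
  H_2: rank ker ∂_2 − rank ∂_3 = (6 − 6) − 0 = 0, and there is no ∂_3, so H_2 ≅ 0.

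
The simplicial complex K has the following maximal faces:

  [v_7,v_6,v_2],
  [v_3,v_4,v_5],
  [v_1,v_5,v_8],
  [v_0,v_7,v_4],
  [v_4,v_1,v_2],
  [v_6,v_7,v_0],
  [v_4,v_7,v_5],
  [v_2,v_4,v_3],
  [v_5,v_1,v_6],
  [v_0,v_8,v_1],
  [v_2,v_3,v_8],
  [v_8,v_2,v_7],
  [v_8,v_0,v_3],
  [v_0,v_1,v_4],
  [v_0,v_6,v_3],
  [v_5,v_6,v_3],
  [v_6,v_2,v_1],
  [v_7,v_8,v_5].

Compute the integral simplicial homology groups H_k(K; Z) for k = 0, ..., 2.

We work with the vertex ordering v_0 < v_1 < v_2 < v_3 < v_4 < v_5 < v_6 < v_7 < v_8. The simplices of K, each written with vertices in increasing order, are:

  0-simplices (9): [v_0], [v_1], [v_2], [v_3], [v_4], [v_5], [v_6], [v_7], [v_8]
  1-simplices (27): (27 of them)
  2-simplices (18): (18 of them)

Hence C_0 ≅ Z^9, C_1 ≅ Z^27, C_2 ≅ Z^18.

The boundary map ∂_1: C_1 → C_0 sends each edge [p,q] (with p < q) to q − p. For instance
  ∂[v_2,v_8] = [v_8] − [v_2].
As a 9×27 matrix over Z this has rank 8, with invariant factors (1,1,1,1,1,1,1,1).

Boundary ∂_2: C_2 → C_1 acts by ∂[p,q,r] = [q,r] − [p,r] + [p,q]. For instance
  ∂[v_4,v_5,v_7] = [v_5,v_7] − [v_4,v_7] + [v_4,v_5],
  ∂[v_3,v_4,v_5] = [v_4,v_5] − [v_3,v_5] + [v_3,v_4].
The 27×18 boundary matrix has rank 17 and Smith normal form diag(1,1,1,1,1,1,1,1,1,1,1,1,1,1,1,1,1).

Now H_k = ker ∂_k / im ∂_{k+1}, so:

  H_0: rank C_0 − rank ∂_1 = 9 − 8 = 1, and the invariant factors of ∂_1 are all 1, so H_0 = Z.
  H_1: rank ker ∂_1 − rank ∂_2 = (27 − 8) − 17 = 2, and the invariant factors of ∂_2 are all 1, so H_1 = Z^2.
  H_2: rank ker ∂_2 − rank ∂_3 = (18 − 17) − 0 = 1, and there is no ∂_3, so H_2 = Z.

H_0 ≅ Z,  H_1 ≅ Z^2,  H_2 ≅ Z.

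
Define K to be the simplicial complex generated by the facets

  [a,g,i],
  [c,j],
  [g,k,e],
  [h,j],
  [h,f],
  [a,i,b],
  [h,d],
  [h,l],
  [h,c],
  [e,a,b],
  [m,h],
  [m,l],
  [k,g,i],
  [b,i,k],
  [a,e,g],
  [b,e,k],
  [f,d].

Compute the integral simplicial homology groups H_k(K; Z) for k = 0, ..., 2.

H_0 ≅ Z^2,  H_1 ≅ Z^3,  H_2 ≅ Z.

Take the total order a < b < c < d < e < f < g < h < i < j < k < l < m on the vertex set. Then K (dimension 2) consists of the simplices:

  0-simplices (13): a, b, c, d, e, f, g, h, i, j, k, l, m
  1-simplices (21): ab, ae, ag, ai, be, bi, bk, ch, cj, df, dh, eg, ek, fh, gi, gk, hj, hl, hm, ik, lm
  2-simplices (8): abe, abi, aeg, agi, bek, bik, egk, gik

Hence C_0 ≅ Z^13, C_1 ≅ Z^21, C_2 ≅ Z^8.

The boundary map ∂_1: C_1 → C_0 is given by ∂[p,q] = [q] − [p].
This gives a 13×21 integer matrix of rank 11; reducing to Smith normal form yields diagonal entries (1,1,1,1,1,1,1,1,1,1,1).

∂_2: C_2 → C_1 sends each 2-simplex [p,q,r] to [q,r] − [p,r] + [p,q]. For instance
  ∂agi = gi − ai + ag,
  ∂aeg = eg − ag + ae.
The 21×8 boundary matrix has rank 7 and Smith normal form diag(1,1,1,1,1,1,1).

Computing H_k = (kernel of ∂_k) / (image of ∂_{k+1}):

  H_0: rank C_0 − rank ∂_1 = 13 − 11 = 2, and the invariant factors of ∂_1 are all 1, so H_0 ≅ Z^2.
  H_1: rank ker ∂_1 − rank ∂_2 = (21 − 11) − 7 = 3, and the invariant factors of ∂_2 are all 1, so H_1 ≅ Z^3.
  H_2: rank ker ∂_2 − rank ∂_3 = (8 − 7) − 0 = 1, and there is no ∂_3, so H_2 ≅ Z.

As a check, the Euler characteristic is 13 − 21 + 8 = 0, which agrees with 2 − 3 + 1 = 0.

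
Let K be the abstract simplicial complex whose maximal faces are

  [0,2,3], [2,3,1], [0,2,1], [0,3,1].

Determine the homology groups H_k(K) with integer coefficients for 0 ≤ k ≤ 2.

K has 4 vertices, 6 edges, 4 triangles.
rank ∂_0 = 0, rank ∂_1 = 3 ⇒ b_0 = 4 − 0 − 3 = 1; all invariant factors of ∂_1 are 1 so no torsion. So H_0 ≅ Z.
rank ∂_1 = 3, rank ∂_2 = 3 ⇒ b_1 = 6 − 3 − 3 = 0; all invariant factors of ∂_2 are 1 so no torsion. So H_1 ≅ 0.
rank ∂_2 = 3, rank ∂_3 = 0 ⇒ b_2 = 4 − 3 − 0 = 1. So H_2 ≅ Z.

H_0 ≅ Z,  H_1 = 0,  H_2 ≅ Z.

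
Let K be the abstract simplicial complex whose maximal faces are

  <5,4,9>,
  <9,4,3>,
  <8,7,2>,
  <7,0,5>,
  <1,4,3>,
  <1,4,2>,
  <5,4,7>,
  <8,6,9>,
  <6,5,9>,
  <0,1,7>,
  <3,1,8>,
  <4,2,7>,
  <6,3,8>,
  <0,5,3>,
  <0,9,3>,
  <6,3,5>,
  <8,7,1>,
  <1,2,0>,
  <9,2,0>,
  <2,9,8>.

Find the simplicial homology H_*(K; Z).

Order the vertices as 0 < 1 < 2 < 3 < 4 < 5 < 6 < 7 < 8 < 9. Listing each simplex with vertices in this order, K has dimension 2 with simplices:

  0-simplices (10): [0], [1], [2], [3], [4], [5], [6], [7], [8], [9]
  1-simplices (30): (30 of them)
  2-simplices (20): (20 of them)

giving chain groups C_0 ≅ Z^10, C_1 ≅ Z^30, C_2 ≅ Z^20.

Boundary ∂_1: C_1 → C_0 sends each edge [p,q] (with p < q) to q − p. For instance
  ∂[6,8] = [8] − [6].
The resulting 10×30 matrix has rank 9, and its Smith normal form has invariant factors (1,1,1,1,1,1,1,1,1).

Boundary ∂_2: C_2 → C_1 maps a triangle to the signed sum of its edges. For instance
  ∂[2,8,9] = [8,9] − [2,9] + [2,8],
  ∂[3,4,9] = [4,9] − [3,9] + [3,4].
The resulting 30×20 matrix has rank 20, and its Smith normal form has invariant factors (1,1,1,1,1,1,1,1,1,1,1,1,1,1,1,1,1,1,1,2).

Computing H_k = (kernel of ∂_k) / (image of ∂_{k+1}):

  H_0: rank C_0 − rank ∂_1 = 10 − 9 = 1, and the invariant factors of ∂_1 are all 1, so H_0 ≅ Z.
  H_1: rank ker ∂_1 − rank ∂_2 = (30 − 9) − 20 = 1, and ∂_2 has invariant factor 2 > 1, so H_1 ≅ Z ⊕ Z/2Z.
  H_2: rank ker ∂_2 − rank ∂_3 = (20 − 20) − 0 = 0, and there is no ∂_3, so H_2 ≅ 0.

As a check, the Euler characteristic is 10 − 30 + 20 = 0, which agrees with 1 − 1 + 0 = 0.

H_0 ≅ Z,  H_1 ≅ Z ⊕ Z/2Z,  H_2 = 0.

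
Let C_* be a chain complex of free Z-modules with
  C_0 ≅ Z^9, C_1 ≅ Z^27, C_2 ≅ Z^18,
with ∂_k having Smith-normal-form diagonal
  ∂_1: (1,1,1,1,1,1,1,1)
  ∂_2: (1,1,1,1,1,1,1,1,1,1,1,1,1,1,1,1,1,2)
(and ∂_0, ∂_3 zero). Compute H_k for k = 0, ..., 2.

H_0 ≅ Z,  H_1 ≅ Z ⊕ Z/2,  H_2 = 0.

H_0: b_0 = 9 − 0 − 8 = 1; torsion from ∂_1 factors > 1: none. So H_0 ≅ Z.
H_1: b_1 = 27 − 8 − 18 = 1; torsion from ∂_2 factors > 1: [2]. So H_1 ≅ Z ⊕ Z/2.
H_2: b_2 = 18 − 18 − 0 = 0; torsion from ∂_3 factors > 1: none. So H_2 ≅ 0.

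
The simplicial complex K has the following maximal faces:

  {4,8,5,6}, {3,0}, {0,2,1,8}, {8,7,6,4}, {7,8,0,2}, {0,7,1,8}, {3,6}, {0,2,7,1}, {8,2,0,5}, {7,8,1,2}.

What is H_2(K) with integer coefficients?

We work with the vertex ordering 0 < 1 < 2 < 3 < 4 < 5 < 6 < 7 < 8. The simplices of K, each written with vertices in increasing order, are:

  0-simplices (9): [0], [1], [2], [3], [4], [5], [6], [7], [8]
  1-simplices (22): [0,1], [0,2], [0,3], [0,5], [0,7], [0,8], [1,2], [1,7], [1,8], [2,5], [2,7], [2,8], [3,6], [4,5], [4,6], [4,7], [4,8], [5,6], [5,8], [6,7], [6,8], [7,8]
  2-simplices (20): (20 of them)
  3-simplices (8): [0,1,2,7], [0,1,2,8], [0,1,7,8], [0,2,5,8], [0,2,7,8], [1,2,7,8], [4,5,6,8], [4,6,7,8]

so the chain groups are C_0 ≅ Z^9, C_1 ≅ Z^22, C_2 ≅ Z^20, C_3 ≅ Z^8.

∂_1: C_1 → C_0 is given by ∂[p,q] = [q] − [p].
The 9×22 boundary matrix has rank 8 and Smith normal form diag(1,1,1,1,1,1,1,1).

The boundary map ∂_2: C_2 → C_1 sends each 2-simplex [p,q,r] to [q,r] − [p,r] + [p,q]. For instance
  ∂[6,7,8] = [7,8] − [6,8] + [6,7],
  ∂[0,1,2] = [1,2] − [0,2] + [0,1].
This gives a 22×20 integer matrix of rank 13; reducing to Smith normal form yields diagonal entries (1,1,1,1,1,1,1,1,1,1,1,1,1).

The boundary map ∂_3: C_3 → C_2 sends each 3-simplex σ to the alternating sum Σ_i (−1)^i (σ with its i-th vertex removed). For instance
  ∂[0,1,7,8] = [1,7,8] − [0,7,8] + [0,1,8] − [0,1,7],
  ∂[0,2,7,8] = [2,7,8] − [0,7,8] + [0,2,8] − [0,2,7].
The 20×8 boundary matrix has rank 7 and Smith normal form diag(1,1,1,1,1,1,1).

Reading off H_k = ker ∂_k / im ∂_{k+1}:

  H_2: rank ker ∂_2 − rank ∂_3 = (20 − 13) − 7 = 0, and the invariant factors of ∂_3 are all 1, so H_2 = 0.

H_2 = 0.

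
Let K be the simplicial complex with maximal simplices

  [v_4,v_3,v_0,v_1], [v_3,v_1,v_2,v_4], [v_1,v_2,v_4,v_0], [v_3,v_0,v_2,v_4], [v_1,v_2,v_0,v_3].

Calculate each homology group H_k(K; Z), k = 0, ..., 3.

H_0 ≅ Z,  H_1 = 0,  H_2 = 0,  H_3 ≅ Z.

Order the vertices as v_0 < v_1 < v_2 < v_3 < v_4. Listing each simplex with vertices in this order, K has dimension 3 with simplices:

  0-simplices (5): [v_0], [v_1], [v_2], [v_3], [v_4]
  1-simplices (10): [v_0,v_1], [v_0,v_2], [v_0,v_3], [v_0,v_4], [v_1,v_2], [v_1,v_3], [v_1,v_4], [v_2,v_3], [v_2,v_4], [v_3,v_4]
  2-simplices (10): [v_0,v_1,v_2], [v_0,v_1,v_3], [v_0,v_1,v_4], [v_0,v_2,v_3], [v_0,v_2,v_4], [v_0,v_3,v_4], [v_1,v_2,v_3], [v_1,v_2,v_4], [v_1,v_3,v_4], [v_2,v_3,v_4]
  3-simplices (5): [v_0,v_1,v_2,v_3], [v_0,v_1,v_2,v_4], [v_0,v_1,v_3,v_4], [v_0,v_2,v_3,v_4], [v_1,v_2,v_3,v_4]

Hence C_0 ≅ Z^5, C_1 ≅ Z^10, C_2 ≅ Z^10, C_3 ≅ Z^5.

Boundary ∂_1: C_1 → C_0 maps an edge to its endpoints' difference, ∂[p,q] = q − p. For instance
  ∂[v_0,v_1] = [v_1] − [v_0].
As a 5×10 matrix over Z this has rank 4, with invariant factors (1,1,1,1).

The boundary map ∂_2: C_2 → C_1 acts by ∂[p,q,r] = [q,r] − [p,r] + [p,q]. For instance
  ∂[v_0,v_1,v_3] = [v_1,v_3] − [v_0,v_3] + [v_0,v_1],
  ∂[v_0,v_1,v_2] = [v_1,v_2] − [v_0,v_2] + [v_0,v_1].
As a 10×10 matrix over Z this has rank 6, with invariant factors (1,1,1,1,1,1).

∂_3: C_3 → C_2 sends each 3-simplex σ to the alternating sum Σ_i (−1)^i (σ with its i-th vertex removed). For instance
  ∂[v_0,v_1,v_2,v_4] = [v_1,v_2,v_4] − [v_0,v_2,v_4] + [v_0,v_1,v_4] − [v_0,v_1,v_2],
  ∂[v_0,v_1,v_3,v_4] = [v_1,v_3,v_4] − [v_0,v_3,v_4] + [v_0,v_1,v_4] − [v_0,v_1,v_3].
As a 10×5 matrix over Z this has rank 4, with invariant factors (1,1,1,1).

Now H_k = ker ∂_k / im ∂_{k+1}, so:

  H_0: rank C_0 − rank ∂_1 = 5 − 4 = 1, and the invariant factors of ∂_1 are all 1, so H_0 ≅ Z.
  H_1: rank ker ∂_1 − rank ∂_2 = (10 − 4) − 6 = 0, and the invariant factors of ∂_2 are all 1, so H_1 ≅ 0.
  H_2: rank ker ∂_2 − rank ∂_3 = (10 − 6) − 4 = 0, and the invariant factors of ∂_3 are all 1, so H_2 ≅ 0.
  H_3: rank ker ∂_3 − rank ∂_4 = (5 − 4) − 0 = 1, and there is no ∂_4, so H_3 ≅ Z.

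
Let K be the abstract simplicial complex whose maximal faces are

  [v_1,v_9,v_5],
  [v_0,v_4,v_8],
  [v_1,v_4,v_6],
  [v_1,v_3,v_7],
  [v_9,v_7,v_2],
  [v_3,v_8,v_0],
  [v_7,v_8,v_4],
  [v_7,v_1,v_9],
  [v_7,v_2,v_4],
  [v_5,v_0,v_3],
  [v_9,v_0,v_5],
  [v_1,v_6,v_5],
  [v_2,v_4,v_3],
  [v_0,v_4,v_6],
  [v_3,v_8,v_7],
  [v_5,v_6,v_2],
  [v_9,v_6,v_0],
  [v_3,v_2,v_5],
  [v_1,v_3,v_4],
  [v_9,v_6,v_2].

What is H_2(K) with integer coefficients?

H_2 = 0.

Take the total order v_0 < v_1 < v_2 < v_3 < v_4 < v_5 < v_6 < v_7 < v_8 < v_9 on the vertex set. Then K (dimension 2) consists of the simplices:

  0-simplices (10): [v_0], [v_1], [v_2], [v_3], [v_4], [v_5], [v_6], [v_7], [v_8], [v_9]
  1-simplices (30): (30 of them)
  2-simplices (20): (20 of them)

Hence C_0 ≅ Z^10, C_1 ≅ Z^30, C_2 ≅ Z^20.

∂_1: C_1 → C_0 is given by ∂[p,q] = [q] − [p].
The 10×30 boundary matrix has rank 9 and Smith normal form diag(1,1,1,1,1,1,1,1,1).

∂_2: C_2 → C_1 acts by ∂[p,q,r] = [q,r] − [p,r] + [p,q]. For instance
  ∂[v_0,v_3,v_5] = [v_3,v_5] − [v_0,v_5] + [v_0,v_3],
  ∂[v_3,v_7,v_8] = [v_7,v_8] − [v_3,v_8] + [v_3,v_7].
The 30×20 boundary matrix has rank 20 and Smith normal form diag(1,1,1,1,1,1,1,1,1,1,1,1,1,1,1,1,1,1,1,2).

Reading off H_k = ker ∂_k / im ∂_{k+1}:

  H_2: rank ker ∂_2 − rank ∂_3 = (20 − 20) − 0 = 0, and there is no ∂_3, so H_2 ≅ 0.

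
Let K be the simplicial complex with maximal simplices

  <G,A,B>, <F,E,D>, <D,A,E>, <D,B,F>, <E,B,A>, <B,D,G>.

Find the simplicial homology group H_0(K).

H_0 ≅ Z.

Fix the vertex order A < B < D < E < F < G and write every simplex with vertices in increasing order. Then dim K = 2 and the simplices of K are:

  0-simplices (6): A, B, D, E, F, G
  1-simplices (12): AB, AD, AE, AG, BD, BE, BF, BG, DE, DF, DG, EF
  2-simplices (6): ABE, ABG, ADE, BDF, BDG, DEF

so the chain groups are C_0 ≅ Z^6, C_1 ≅ Z^12, C_2 ≅ Z^6.

∂_1: C_1 → C_0 is given by ∂[p,q] = [q] − [p]. For instance
  ∂DE = E − D.
The resulting 6×12 matrix has rank 5, and its Smith normal form has invariant factors (1,1,1,1,1).

∂_2: C_2 → C_1 sends each 2-simplex [p,q,r] to [q,r] − [p,r] + [p,q]. For instance
  ∂DEF = EF − DF + DE,
  ∂BDF = DF − BF + BD.
As a 12×6 matrix over Z this has rank 6, with invariant factors (1,1,1,1,1,1).

From H_k ≅ ker(∂_k) / im(∂_{k+1}) we obtain:

  H_0: rank C_0 − rank ∂_1 = 6 − 5 = 1, and the invariant factors of ∂_1 are all 1, so H_0 ≅ Z.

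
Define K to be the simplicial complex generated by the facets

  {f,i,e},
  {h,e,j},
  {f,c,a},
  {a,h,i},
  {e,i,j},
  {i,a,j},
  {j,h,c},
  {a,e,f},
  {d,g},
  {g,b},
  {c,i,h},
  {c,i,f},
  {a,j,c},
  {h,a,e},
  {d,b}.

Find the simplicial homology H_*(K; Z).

Take the total order a < b < c < d < e < f < g < h < i < j on the vertex set. Then K (dimension 2) consists of the simplices:

  0-simplices (10): a, b, c, d, e, f, g, h, i, j
  1-simplices (21): ac, ae, af, ah, ai, aj, bd, bg, cf, ch, ci, cj, dg, ef, eh, ei, ej, fi, hi, hj, ij
  2-simplices (12): acf, acj, aef, aeh, ahi, aij, cfi, chi, chj, efi, ehj, eij

Hence C_0 ≅ Z^10, C_1 ≅ Z^21, C_2 ≅ Z^12.

The boundary map ∂_1: C_1 → C_0 maps an edge to its endpoints' difference, ∂[p,q] = q − p.
The 10×21 boundary matrix has rank 8 and Smith normal form diag(1,1,1,1,1,1,1,1).

∂_2: C_2 → C_1 maps a triangle to the signed sum of its edges. For instance
  ∂ehj = hj − ej + eh,
  ∂acf = cf − af + ac.
The 21×12 boundary matrix has rank 12 and Smith normal form diag(1,1,1,1,1,1,1,1,1,1,1,2).

Computing H_k = (kernel of ∂_k) / (image of ∂_{k+1}):

  H_0: rank C_0 − rank ∂_1 = 10 − 8 = 2, and the invariant factors of ∂_1 are all 1, so H_0 = Z^2.
  H_1: rank ker ∂_1 − rank ∂_2 = (21 − 8) − 12 = 1, and ∂_2 has invariant factor 2 > 1, so H_1 = Z ⊕ Z/2Z.
  H_2: rank ker ∂_2 − rank ∂_3 = (12 − 12) − 0 = 0, and there is no ∂_3, so H_2 = 0.

H_0 ≅ Z^2,  H_1 ≅ Z ⊕ Z/2Z,  H_2 = 0.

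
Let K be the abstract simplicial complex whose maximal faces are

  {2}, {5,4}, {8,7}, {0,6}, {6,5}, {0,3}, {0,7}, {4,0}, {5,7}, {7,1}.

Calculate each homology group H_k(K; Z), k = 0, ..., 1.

H_0 ≅ Z^2,  H_1 ≅ Z^2.

K has 9 vertices, 9 edges.
rank ∂_0 = 0, rank ∂_1 = 7 ⇒ b_0 = 9 − 0 − 7 = 2; all invariant factors of ∂_1 are 1 so no torsion. So H_0 ≅ Z^2.
rank ∂_1 = 7, rank ∂_2 = 0 ⇒ b_1 = 9 − 7 − 0 = 2. So H_1 ≅ Z^2.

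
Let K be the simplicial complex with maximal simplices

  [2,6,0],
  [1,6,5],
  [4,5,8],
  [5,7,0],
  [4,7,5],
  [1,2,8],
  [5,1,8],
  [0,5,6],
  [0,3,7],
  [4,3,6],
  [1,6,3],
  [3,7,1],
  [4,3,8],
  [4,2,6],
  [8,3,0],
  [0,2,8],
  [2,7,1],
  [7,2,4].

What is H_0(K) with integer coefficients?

K has 9 vertices, 27 edges, 18 triangles.
rank ∂_0 = 0, rank ∂_1 = 8 ⇒ b_0 = 9 − 0 − 8 = 1; all invariant factors of ∂_1 are 1 so no torsion. So H_0 ≅ Z.

H_0 = Z.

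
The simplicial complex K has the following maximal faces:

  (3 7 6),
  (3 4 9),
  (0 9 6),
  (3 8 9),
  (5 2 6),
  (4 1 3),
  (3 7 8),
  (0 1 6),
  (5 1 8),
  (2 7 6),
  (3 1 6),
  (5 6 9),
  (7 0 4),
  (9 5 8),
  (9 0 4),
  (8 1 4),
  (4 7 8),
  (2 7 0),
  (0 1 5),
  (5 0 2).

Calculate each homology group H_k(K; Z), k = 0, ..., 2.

Take the total order 0 < 1 < 2 < 3 < 4 < 5 < 6 < 7 < 8 < 9 on the vertex set. Then K (dimension 2) consists of the simplices:

  0-simplices (10): [0], [1], [2], [3], [4], [5], [6], [7], [8], [9]
  1-simplices (30): (30 of them)
  2-simplices (20): (20 of them)

giving chain groups C_0 ≅ Z^10, C_1 ≅ Z^30, C_2 ≅ Z^20.

Boundary ∂_1: C_1 → C_0 maps an edge to its endpoints' difference, ∂[p,q] = q − p.
The 10×30 boundary matrix has rank 9 and Smith normal form diag(1,1,1,1,1,1,1,1,1).

The boundary map ∂_2: C_2 → C_1 acts by ∂[p,q,r] = [q,r] − [p,r] + [p,q]. For instance
  ∂[2,5,6] = [5,6] − [2,6] + [2,5],
  ∂[1,3,6] = [3,6] − [1,6] + [1,3].
This gives a 30×20 integer matrix of rank 20; reducing to Smith normal form yields diagonal entries (1,1,1,1,1,1,1,1,1,1,1,1,1,1,1,1,1,1,1,2).

Now H_k = ker ∂_k / im ∂_{k+1}, so:

  H_0: rank C_0 − rank ∂_1 = 10 − 9 = 1, and the invariant factors of ∂_1 are all 1, so H_0 ≅ Z.
  H_1: rank ker ∂_1 − rank ∂_2 = (30 − 9) − 20 = 1, and ∂_2 has invariant factor 2 > 1, so H_1 ≅ Z ⊕ Z/2.
  H_2: rank ker ∂_2 − rank ∂_3 = (20 − 20) − 0 = 0, and there is no ∂_3, so H_2 ≅ 0.

As a check, the Euler characteristic is 10 − 30 + 20 = 0, which agrees with 1 − 1 + 0 = 0.

H_0 ≅ Z,  H_1 ≅ Z ⊕ Z/2,  H_2 = 0.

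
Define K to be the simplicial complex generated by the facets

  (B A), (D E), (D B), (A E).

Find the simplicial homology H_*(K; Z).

Take the total order A < B < D < E on the vertex set. Then K (dimension 1) consists of the simplices:

  0-simplices (4): A, B, D, E
  1-simplices (4): AB, AE, BD, DE

so the chain groups are C_0 ≅ Z^4, C_1 ≅ Z^4.

∂_1: C_1 → C_0 sends each edge [p,q] (with p < q) to q − p.
The resulting 4×4 matrix has rank 3, and its Smith normal form has invariant factors (1,1,1).

Now H_k = ker ∂_k / im ∂_{k+1}, so:

  H_0: rank C_0 − rank ∂_1 = 4 − 3 = 1, and the invariant factors of ∂_1 are all 1, so H_0 ≅ Z.
  H_1: rank ker ∂_1 − rank ∂_2 = (4 − 3) − 0 = 1, and there is no ∂_2, so H_1 ≅ Z.

(K is a triangulation of the circle S^1.)

H_0 = Z,  H_1 = Z.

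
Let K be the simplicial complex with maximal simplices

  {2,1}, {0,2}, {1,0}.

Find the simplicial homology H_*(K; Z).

Fix the vertex order 0 < 1 < 2 and write every simplex with vertices in increasing order. Then dim K = 1 and the simplices of K are:

  0-simplices (3): [0], [1], [2]
  1-simplices (3): [0,1], [0,2], [1,2]

giving chain groups C_0 ≅ Z^3, C_1 ≅ Z^3.

The boundary map ∂_1: C_1 → C_0 maps an edge to its endpoints' difference, ∂[p,q] = q − p. For instance
  ∂[0,2] = [2] − [0].
This gives a 3×3 integer matrix of rank 2; reducing to Smith normal form yields diagonal entries (1,1).

Computing H_k = (kernel of ∂_k) / (image of ∂_{k+1}):

  H_0: rank C_0 − rank ∂_1 = 3 − 2 = 1, and the invariant factors of ∂_1 are all 1, so H_0 ≅ Z.
  H_1: rank ker ∂_1 − rank ∂_2 = (3 − 2) − 0 = 1, and there is no ∂_2, so H_1 ≅ Z.

H_0 = Z,  H_1 = Z.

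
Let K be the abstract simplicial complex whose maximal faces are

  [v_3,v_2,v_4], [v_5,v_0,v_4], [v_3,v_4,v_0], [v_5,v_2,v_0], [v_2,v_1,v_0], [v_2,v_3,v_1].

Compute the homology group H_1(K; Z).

Take the total order v_0 < v_1 < v_2 < v_3 < v_4 < v_5 on the vertex set. Then K (dimension 2) consists of the simplices:

  0-simplices (6): [v_0], [v_1], [v_2], [v_3], [v_4], [v_5]
  1-simplices (12): [v_0,v_1], [v_0,v_2], [v_0,v_3], [v_0,v_4], [v_0,v_5], [v_1,v_2], [v_1,v_3], [v_2,v_3], [v_2,v_4], [v_2,v_5], [v_3,v_4], [v_4,v_5]
  2-simplices (6): [v_0,v_1,v_2], [v_0,v_2,v_5], [v_0,v_3,v_4], [v_0,v_4,v_5], [v_1,v_2,v_3], [v_2,v_3,v_4]

so the chain groups are C_0 ≅ Z^6, C_1 ≅ Z^12, C_2 ≅ Z^6.

Boundary ∂_1: C_1 → C_0 maps an edge to its endpoints' difference, ∂[p,q] = q − p. For instance
  ∂[v_0,v_4] = [v_4] − [v_0].
As a 6×12 matrix over Z this has rank 5, with invariant factors (1,1,1,1,1).

Boundary ∂_2: C_2 → C_1 acts by ∂[p,q,r] = [q,r] − [p,r] + [p,q]. For instance
  ∂[v_1,v_2,v_3] = [v_2,v_3] − [v_1,v_3] + [v_1,v_2],
  ∂[v_2,v_3,v_4] = [v_3,v_4] − [v_2,v_4] + [v_2,v_3].
As a 12×6 matrix over Z this has rank 6, with invariant factors (1,1,1,1,1,1).

Now H_k = ker ∂_k / im ∂_{k+1}, so:

  H_1: rank ker ∂_1 − rank ∂_2 = (12 − 5) − 6 = 1, and the invariant factors of ∂_2 are all 1, so H_1 = Z.

H_1 ≅ Z.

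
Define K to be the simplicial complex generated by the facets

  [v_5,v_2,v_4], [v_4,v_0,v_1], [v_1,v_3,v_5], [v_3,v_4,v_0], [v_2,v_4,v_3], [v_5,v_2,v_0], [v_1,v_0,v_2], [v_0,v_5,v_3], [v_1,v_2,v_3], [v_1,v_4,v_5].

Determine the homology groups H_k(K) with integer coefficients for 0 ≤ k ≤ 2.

We work with the vertex ordering v_0 < v_1 < v_2 < v_3 < v_4 < v_5. The simplices of K, each written with vertices in increasing order, are:

  0-simplices (6): [v_0], [v_1], [v_2], [v_3], [v_4], [v_5]
  1-simplices (15): (15 of them)
  2-simplices (10): [v_0,v_1,v_2], [v_0,v_1,v_4], [v_0,v_2,v_5], [v_0,v_3,v_4], [v_0,v_3,v_5], [v_1,v_2,v_3], [v_1,v_3,v_5], [v_1,v_4,v_5], [v_2,v_3,v_4], [v_2,v_4,v_5]

so the chain groups are C_0 ≅ Z^6, C_1 ≅ Z^15, C_2 ≅ Z^10.

The boundary map ∂_1: C_1 → C_0 is given by ∂[p,q] = [q] − [p]. For instance
  ∂[v_0,v_3] = [v_3] − [v_0].
As a 6×15 matrix over Z this has rank 5, with invariant factors (1,1,1,1,1).

Boundary ∂_2: C_2 → C_1 sends each 2-simplex [p,q,r] to [q,r] − [p,r] + [p,q]. For instance
  ∂[v_1,v_3,v_5] = [v_3,v_5] − [v_1,v_5] + [v_1,v_3],
  ∂[v_0,v_3,v_5] = [v_3,v_5] − [v_0,v_5] + [v_0,v_3].
As a 15×10 matrix over Z this has rank 10, with invariant factors (1,1,1,1,1,1,1,1,1,2).

Computing H_k = (kernel of ∂_k) / (image of ∂_{k+1}):

  H_0: rank C_0 − rank ∂_1 = 6 − 5 = 1, and the invariant factors of ∂_1 are all 1, so H_0 = Z.
  H_1: rank ker ∂_1 − rank ∂_2 = (15 − 5) − 10 = 0, and ∂_2 has invariant factor 2 > 1, so H_1 = Z/2.
  H_2: rank ker ∂_2 − rank ∂_3 = (10 − 10) − 0 = 0, and there is no ∂_3, so H_2 = 0.

As a check, the Euler characteristic is 6 − 15 + 10 = 1, which agrees with 1 − 0 + 0 = 1.

H_0 ≅ Z,  H_1 ≅ Z/2,  H_2 = 0.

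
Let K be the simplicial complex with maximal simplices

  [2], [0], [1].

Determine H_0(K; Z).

We work with the vertex ordering 0 < 1 < 2. The simplices of K, each written with vertices in increasing order, are:

  0-simplices (3): [0], [1], [2]

so the chain groups are C_0 ≅ Z^3.

Reading off H_k = ker ∂_k / im ∂_{k+1}:

  H_0: rank C_0 − rank ∂_1 = 3 − 0 = 3, and there is no ∂_1, so H_0 ≅ Z^3.

(K is a triangulation of a set of 3 points.)

H_0 = Z^3.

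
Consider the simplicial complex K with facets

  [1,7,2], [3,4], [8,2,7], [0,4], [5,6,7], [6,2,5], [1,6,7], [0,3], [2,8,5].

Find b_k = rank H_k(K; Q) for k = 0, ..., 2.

Fix the vertex order 0 < 1 < 2 < 3 < 4 < 5 < 6 < 7 < 8 and write every simplex with vertices in increasing order. Then dim K = 2 and the simplices of K are:

  0-simplices (9): [0], [1], [2], [3], [4], [5], [6], [7], [8]
  1-simplices (15): [0,3], [0,4], [1,2], [1,6], [1,7], [2,5], [2,6], [2,7], [2,8], [3,4], [5,6], [5,7], [5,8], [6,7], [7,8]
  2-simplices (6): [1,2,7], [1,6,7], [2,5,6], [2,5,8], [2,7,8], [5,6,7]

giving chain groups C_0 ≅ Z^9, C_1 ≅ Z^15, C_2 ≅ Z^6.

The boundary map ∂_1: C_1 → C_0 is given by ∂[p,q] = [q] − [p]. For instance
  ∂[0,3] = [3] − [0].
The resulting 9×15 matrix has rank 7, and its Smith normal form has invariant factors (1,1,1,1,1,1,1).

∂_2: C_2 → C_1 maps a triangle to the signed sum of its edges. For instance
  ∂[1,2,7] = [2,7] − [1,7] + [1,2],
  ∂[1,6,7] = [6,7] − [1,7] + [1,6].
The resulting 15×6 matrix has rank 6, and its Smith normal form has invariant factors (1,1,1,1,1,1).

From H_k ≅ ker(∂_k) / im(∂_{k+1}) we obtain:

  H_0: rank C_0 − rank ∂_1 = 9 − 7 = 2, and the invariant factors of ∂_1 are all 1, so H_0 ≅ Z^2.
  H_1: rank ker ∂_1 − rank ∂_2 = (15 − 7) − 6 = 2, and the invariant factors of ∂_2 are all 1, so H_1 ≅ Z^2.
  H_2: rank ker ∂_2 − rank ∂_3 = (6 − 6) − 0 = 0, and there is no ∂_3, so H_2 ≅ 0.

Hence the Betti numbers are b_0 = 2, b_1 = 2, b_2 = 0.

b_0 = 2, b_1 = 2, b_2 = 0.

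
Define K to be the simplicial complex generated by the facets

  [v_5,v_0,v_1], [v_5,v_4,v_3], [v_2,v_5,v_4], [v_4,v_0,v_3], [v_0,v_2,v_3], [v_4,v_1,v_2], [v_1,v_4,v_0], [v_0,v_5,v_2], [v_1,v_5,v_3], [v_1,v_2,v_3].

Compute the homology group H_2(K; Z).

Take the total order v_0 < v_1 < v_2 < v_3 < v_4 < v_5 on the vertex set. Then K (dimension 2) consists of the simplices:

  0-simplices (6): [v_0], [v_1], [v_2], [v_3], [v_4], [v_5]
  1-simplices (15): (15 of them)
  2-simplices (10): [v_0,v_1,v_4], [v_0,v_1,v_5], [v_0,v_2,v_3], [v_0,v_2,v_5], [v_0,v_3,v_4], [v_1,v_2,v_3], [v_1,v_2,v_4], [v_1,v_3,v_5], [v_2,v_4,v_5], [v_3,v_4,v_5]

Hence C_0 ≅ Z^6, C_1 ≅ Z^15, C_2 ≅ Z^10.

∂_1: C_1 → C_0 maps an edge to its endpoints' difference, ∂[p,q] = q − p.
This gives a 6×15 integer matrix of rank 5; reducing to Smith normal form yields diagonal entries (1,1,1,1,1).

∂_2: C_2 → C_1 maps a triangle to the signed sum of its edges. For instance
  ∂[v_0,v_2,v_3] = [v_2,v_3] − [v_0,v_3] + [v_0,v_2],
  ∂[v_1,v_2,v_3] = [v_2,v_3] − [v_1,v_3] + [v_1,v_2].
This gives a 15×10 integer matrix of rank 10; reducing to Smith normal form yields diagonal entries (1,1,1,1,1,1,1,1,1,2).

Computing H_k = (kernel of ∂_k) / (image of ∂_{k+1}):

  H_2: rank ker ∂_2 − rank ∂_3 = (10 − 10) − 0 = 0, and there is no ∂_3, so H_2 ≅ 0.

(K is a triangulation of the real projective plane RP^2.)

H_2 ≅ 0.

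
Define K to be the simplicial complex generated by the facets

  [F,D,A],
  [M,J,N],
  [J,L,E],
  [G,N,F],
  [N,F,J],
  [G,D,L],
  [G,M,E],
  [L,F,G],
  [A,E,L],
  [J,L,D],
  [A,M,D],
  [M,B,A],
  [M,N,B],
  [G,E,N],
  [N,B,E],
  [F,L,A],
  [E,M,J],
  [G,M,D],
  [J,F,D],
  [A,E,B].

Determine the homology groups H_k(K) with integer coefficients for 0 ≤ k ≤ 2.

H_0 ≅ Z,  H_1 ≅ Z × Z/2,  H_2 = 0.

Fix the vertex order A < B < D < E < F < G < J < L < M < N and write every simplex with vertices in increasing order. Then dim K = 2 and the simplices of K are:

  0-simplices (10): A, B, D, E, F, G, J, L, M, N
  1-simplices (30): AB, AD, AE, AF, AL, AM, BE, BM, BN, DF, DG, DJ, DL, DM, EG, EJ, EL, EM, EN, FG, FJ, FL, FN, GL, GM, GN, JL, JM, JN, MN
  2-simplices (20): ABE, ABM, ADF, ADM, AEL, AFL, BEN, BMN, DFJ, DGL, DGM, DJL, EGM, EGN, EJL, EJM, FGL, FGN, FJN, JMN

giving chain groups C_0 ≅ Z^10, C_1 ≅ Z^30, C_2 ≅ Z^20.

The boundary map ∂_1: C_1 → C_0 is given by ∂[p,q] = [q] − [p]. For instance
  ∂MN = N − M.
The 10×30 boundary matrix has rank 9 and Smith normal form diag(1,1,1,1,1,1,1,1,1).

Boundary ∂_2: C_2 → C_1 sends each 2-simplex [p,q,r] to [q,r] − [p,r] + [p,q]. For instance
  ∂DJL = JL − DL + DJ,
  ∂FJN = JN − FN + FJ.
This gives a 30×20 integer matrix of rank 20; reducing to Smith normal form yields diagonal entries (1,1,1,1,1,1,1,1,1,1,1,1,1,1,1,1,1,1,1,2).

Reading off H_k = ker ∂_k / im ∂_{k+1}:

  H_0: rank C_0 − rank ∂_1 = 10 − 9 = 1, and the invariant factors of ∂_1 are all 1, so H_0 = Z.
  H_1: rank ker ∂_1 − rank ∂_2 = (30 − 9) − 20 = 1, and ∂_2 has invariant factor 2 > 1, so H_1 = Z × Z/2.
  H_2: rank ker ∂_2 − rank ∂_3 = (20 − 20) − 0 = 0, and there is no ∂_3, so H_2 = 0.

As a check, the Euler characteristic is 10 − 30 + 20 = 0, which agrees with 1 − 1 + 0 = 0.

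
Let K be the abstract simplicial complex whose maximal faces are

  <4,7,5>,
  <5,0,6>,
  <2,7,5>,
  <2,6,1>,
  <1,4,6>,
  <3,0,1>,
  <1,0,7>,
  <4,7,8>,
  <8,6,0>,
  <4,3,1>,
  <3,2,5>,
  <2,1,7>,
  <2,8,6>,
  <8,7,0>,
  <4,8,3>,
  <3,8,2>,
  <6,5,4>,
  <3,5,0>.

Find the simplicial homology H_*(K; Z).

Order the vertices as 0 < 1 < 2 < 3 < 4 < 5 < 6 < 7 < 8. Listing each simplex with vertices in this order, K has dimension 2 with simplices:

  0-simplices (9): [0], [1], [2], [3], [4], [5], [6], [7], [8]
  1-simplices (27): (27 of them)
  2-simplices (18): [0,1,3], [0,1,7], [0,3,5], [0,5,6], [0,6,8], [0,7,8], [1,2,6], [1,2,7], [1,3,4], [1,4,6], [2,3,5], [2,3,8], [2,5,7], [2,6,8], [3,4,8], [4,5,6], [4,5,7], [4,7,8]

giving chain groups C_0 ≅ Z^9, C_1 ≅ Z^27, C_2 ≅ Z^18.

∂_1: C_1 → C_0 is given by ∂[p,q] = [q] − [p].
As a 9×27 matrix over Z this has rank 8, with invariant factors (1,1,1,1,1,1,1,1).

The boundary map ∂_2: C_2 → C_1 maps a triangle to the signed sum of its edges. For instance
  ∂[1,2,7] = [2,7] − [1,7] + [1,2],
  ∂[0,5,6] = [5,6] − [0,6] + [0,5].
As a 27×18 matrix over Z this has rank 17, with invariant factors (1,1,1,1,1,1,1,1,1,1,1,1,1,1,1,1,1).

Reading off H_k = ker ∂_k / im ∂_{k+1}:

  H_0: rank C_0 − rank ∂_1 = 9 − 8 = 1, and the invariant factors of ∂_1 are all 1, so H_0 = Z.
  H_1: rank ker ∂_1 − rank ∂_2 = (27 − 8) − 17 = 2, and the invariant factors of ∂_2 are all 1, so H_1 = Z^2.
  H_2: rank ker ∂_2 − rank ∂_3 = (18 − 17) − 0 = 1, and there is no ∂_3, so H_2 = Z.

H_0 ≅ Z,  H_1 ≅ Z^2,  H_2 ≅ Z.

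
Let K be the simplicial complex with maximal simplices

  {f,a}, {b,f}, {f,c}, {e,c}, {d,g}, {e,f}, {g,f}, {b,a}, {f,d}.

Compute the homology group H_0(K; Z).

H_0 = Z.

Take the total order a < b < c < d < e < f < g on the vertex set. Then K (dimension 1) consists of the simplices:

  0-simplices (7): a, b, c, d, e, f, g
  1-simplices (9): ab, af, bf, ce, cf, df, dg, ef, fg

giving chain groups C_0 ≅ Z^7, C_1 ≅ Z^9.

Boundary ∂_1: C_1 → C_0 is given by ∂[p,q] = [q] − [p]. For instance
  ∂fg = g − f.
This gives a 7×9 integer matrix of rank 6; reducing to Smith normal form yields diagonal entries (1,1,1,1,1,1).

Computing H_k = (kernel of ∂_k) / (image of ∂_{k+1}):

  H_0: rank C_0 − rank ∂_1 = 7 − 6 = 1, and the invariant factors of ∂_1 are all 1, so H_0 = Z.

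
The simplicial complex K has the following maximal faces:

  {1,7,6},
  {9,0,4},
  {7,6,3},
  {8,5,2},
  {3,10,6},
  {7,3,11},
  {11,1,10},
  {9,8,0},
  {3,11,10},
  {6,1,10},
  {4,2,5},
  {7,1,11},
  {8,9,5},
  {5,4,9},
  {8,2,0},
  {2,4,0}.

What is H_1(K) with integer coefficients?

Fix the vertex order 0 < 1 < 2 < 3 < 4 < 5 < 6 < 7 < 8 < 9 < 10 < 11 and write every simplex with vertices in increasing order. Then dim K = 2 and the simplices of K are:

  0-simplices (12): [0], [1], [2], [3], [4], [5], [6], [7], [8], [9], [10], [11]
  1-simplices (24): (24 of them)
  2-simplices (16): [0,2,4], [0,2,8], [0,4,9], [0,8,9], [1,6,7], [1,6,10], [1,7,11], [1,10,11], [2,4,5], [2,5,8], [3,6,7], [3,6,10], [3,7,11], [3,10,11], [4,5,9], [5,8,9]

Hence C_0 ≅ Z^12, C_1 ≅ Z^24, C_2 ≅ Z^16.

∂_1: C_1 → C_0 sends each edge [p,q] (with p < q) to q − p. For instance
  ∂[2,4] = [4] − [2].
The 12×24 boundary matrix has rank 10 and Smith normal form diag(1,1,1,1,1,1,1,1,1,1).

∂_2: C_2 → C_1 acts by ∂[p,q,r] = [q,r] − [p,r] + [p,q]. For instance
  ∂[3,6,10] = [6,10] − [3,10] + [3,6],
  ∂[0,4,9] = [4,9] − [0,9] + [0,4].
The resulting 24×16 matrix has rank 14, and its Smith normal form has invariant factors (1,1,1,1,1,1,1,1,1,1,1,1,1,1).

Now H_k = ker ∂_k / im ∂_{k+1}, so:

  H_1: rank ker ∂_1 − rank ∂_2 = (24 − 10) − 14 = 0, and the invariant factors of ∂_2 are all 1, so H_1 = 0.

H_1 = 0.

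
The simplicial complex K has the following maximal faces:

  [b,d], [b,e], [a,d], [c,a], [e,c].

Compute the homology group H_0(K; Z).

Order the vertices as a < b < c < d < e. Listing each simplex with vertices in this order, K has dimension 1 with simplices:

  0-simplices (5): a, b, c, d, e
  1-simplices (5): ac, ad, bd, be, ce

Hence C_0 ≅ Z^5, C_1 ≅ Z^5.

Boundary ∂_1: C_1 → C_0 is given by ∂[p,q] = [q] − [p].
As a 5×5 matrix over Z this has rank 4, with invariant factors (1,1,1,1).

Now H_k = ker ∂_k / im ∂_{k+1}, so:

  H_0: rank C_0 − rank ∂_1 = 5 − 4 = 1, and the invariant factors of ∂_1 are all 1, so H_0 ≅ Z.

(K is a triangulation of the circle S^1.)

H_0 ≅ Z.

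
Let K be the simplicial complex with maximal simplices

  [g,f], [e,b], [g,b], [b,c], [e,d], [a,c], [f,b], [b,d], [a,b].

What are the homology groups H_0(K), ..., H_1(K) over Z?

K has 7 vertices, 9 edges.
rank ∂_0 = 0, rank ∂_1 = 6 ⇒ b_0 = 7 − 0 − 6 = 1; all invariant factors of ∂_1 are 1 so no torsion. So H_0 ≅ Z.
rank ∂_1 = 6, rank ∂_2 = 0 ⇒ b_1 = 9 − 6 − 0 = 3. So H_1 ≅ Z^3.

H_0 ≅ Z,  H_1 ≅ Z^3.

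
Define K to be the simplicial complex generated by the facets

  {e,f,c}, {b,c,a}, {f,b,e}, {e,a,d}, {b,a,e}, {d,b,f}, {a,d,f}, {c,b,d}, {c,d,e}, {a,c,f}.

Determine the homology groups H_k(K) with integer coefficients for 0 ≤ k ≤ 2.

H_0 = Z,  H_1 = Z/2,  H_2 = 0.

We work with the vertex ordering a < b < c < d < e < f. The simplices of K, each written with vertices in increasing order, are:

  0-simplices (6): a, b, c, d, e, f
  1-simplices (15): ab, ac, ad, ae, af, bc, bd, be, bf, cd, ce, cf, de, df, ef
  2-simplices (10): abc, abe, acf, ade, adf, bcd, bdf, bef, cde, cef

giving chain groups C_0 ≅ Z^6, C_1 ≅ Z^15, C_2 ≅ Z^10.

Boundary ∂_1: C_1 → C_0 sends each edge [p,q] (with p < q) to q − p. For instance
  ∂bd = d − b.
The 6×15 boundary matrix has rank 5 and Smith normal form diag(1,1,1,1,1).

The boundary map ∂_2: C_2 → C_1 sends each 2-simplex [p,q,r] to [q,r] − [p,r] + [p,q]. For instance
  ∂abc = bc − ac + ab,
  ∂acf = cf − af + ac.
This gives a 15×10 integer matrix of rank 10; reducing to Smith normal form yields diagonal entries (1,1,1,1,1,1,1,1,1,2).

From H_k ≅ ker(∂_k) / im(∂_{k+1}) we obtain:

  H_0: rank C_0 − rank ∂_1 = 6 − 5 = 1, and the invariant factors of ∂_1 are all 1, so H_0 = Z.
  H_1: rank ker ∂_1 − rank ∂_2 = (15 − 5) − 10 = 0, and ∂_2 has invariant factor 2 > 1, so H_1 = Z/2.
  H_2: rank ker ∂_2 − rank ∂_3 = (10 − 10) − 0 = 0, and there is no ∂_3, so H_2 = 0.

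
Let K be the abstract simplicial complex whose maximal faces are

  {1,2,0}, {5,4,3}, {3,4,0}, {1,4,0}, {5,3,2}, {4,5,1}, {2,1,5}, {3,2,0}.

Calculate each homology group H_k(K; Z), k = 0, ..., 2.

H_0 = Z,  H_1 = 0,  H_2 = Z.

Take the total order 0 < 1 < 2 < 3 < 4 < 5 on the vertex set. Then K (dimension 2) consists of the simplices:

  0-simplices (6): [0], [1], [2], [3], [4], [5]
  1-simplices (12): [0,1], [0,2], [0,3], [0,4], [1,2], [1,4], [1,5], [2,3], [2,5], [3,4], [3,5], [4,5]
  2-simplices (8): [0,1,2], [0,1,4], [0,2,3], [0,3,4], [1,2,5], [1,4,5], [2,3,5], [3,4,5]

Hence C_0 ≅ Z^6, C_1 ≅ Z^12, C_2 ≅ Z^8.

Boundary ∂_1: C_1 → C_0 sends each edge [p,q] (with p < q) to q − p.
This gives a 6×12 integer matrix of rank 5; reducing to Smith normal form yields diagonal entries (1,1,1,1,1).

The boundary map ∂_2: C_2 → C_1 sends each 2-simplex [p,q,r] to [q,r] − [p,r] + [p,q]. For instance
  ∂[0,1,4] = [1,4] − [0,4] + [0,1],
  ∂[2,3,5] = [3,5] − [2,5] + [2,3].
This gives a 12×8 integer matrix of rank 7; reducing to Smith normal form yields diagonal entries (1,1,1,1,1,1,1).

From H_k ≅ ker(∂_k) / im(∂_{k+1}) we obtain:

  H_0: rank C_0 − rank ∂_1 = 6 − 5 = 1, and the invariant factors of ∂_1 are all 1, so H_0 = Z.
  H_1: rank ker ∂_1 − rank ∂_2 = (12 − 5) − 7 = 0, and the invariant factors of ∂_2 are all 1, so H_1 = 0.
  H_2: rank ker ∂_2 − rank ∂_3 = (8 − 7) − 0 = 1, and there is no ∂_3, so H_2 = Z.

(K is a triangulation of the 2-sphere S^2.)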